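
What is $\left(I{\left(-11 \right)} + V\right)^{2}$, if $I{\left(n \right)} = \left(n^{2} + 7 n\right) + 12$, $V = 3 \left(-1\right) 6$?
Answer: $1444$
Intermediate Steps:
$V = -18$ ($V = \left(-3\right) 6 = -18$)
$I{\left(n \right)} = 12 + n^{2} + 7 n$
$\left(I{\left(-11 \right)} + V\right)^{2} = \left(\left(12 + \left(-11\right)^{2} + 7 \left(-11\right)\right) - 18\right)^{2} = \left(\left(12 + 121 - 77\right) - 18\right)^{2} = \left(56 - 18\right)^{2} = 38^{2} = 1444$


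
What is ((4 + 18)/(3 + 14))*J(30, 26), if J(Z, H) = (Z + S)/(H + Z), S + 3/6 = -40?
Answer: -33/136 ≈ -0.24265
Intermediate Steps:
S = -81/2 (S = -½ - 40 = -81/2 ≈ -40.500)
J(Z, H) = (-81/2 + Z)/(H + Z) (J(Z, H) = (Z - 81/2)/(H + Z) = (-81/2 + Z)/(H + Z))
((4 + 18)/(3 + 14))*J(30, 26) = ((4 + 18)/(3 + 14))*((-81/2 + 30)/(26 + 30)) = (22/17)*(-21/2/56) = (22*(1/17))*((1/56)*(-21/2)) = (22/17)*(-3/16) = -33/136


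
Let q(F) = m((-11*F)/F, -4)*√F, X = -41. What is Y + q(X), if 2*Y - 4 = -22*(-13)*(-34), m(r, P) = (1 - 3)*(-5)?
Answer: -4860 + 10*I*√41 ≈ -4860.0 + 64.031*I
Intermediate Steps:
m(r, P) = 10 (m(r, P) = -2*(-5) = 10)
Y = -4860 (Y = 2 + (-22*(-13)*(-34))/2 = 2 + (286*(-34))/2 = 2 + (½)*(-9724) = 2 - 4862 = -4860)
q(F) = 10*√F
Y + q(X) = -4860 + 10*√(-41) = -4860 + 10*(I*√41) = -4860 + 10*I*√41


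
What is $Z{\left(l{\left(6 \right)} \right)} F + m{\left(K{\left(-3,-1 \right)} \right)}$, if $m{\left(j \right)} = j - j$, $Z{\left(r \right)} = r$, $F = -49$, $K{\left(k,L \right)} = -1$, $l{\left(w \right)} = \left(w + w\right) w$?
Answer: $-3528$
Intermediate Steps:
$l{\left(w \right)} = 2 w^{2}$ ($l{\left(w \right)} = 2 w w = 2 w^{2}$)
$m{\left(j \right)} = 0$
$Z{\left(l{\left(6 \right)} \right)} F + m{\left(K{\left(-3,-1 \right)} \right)} = 2 \cdot 6^{2} \left(-49\right) + 0 = 2 \cdot 36 \left(-49\right) + 0 = 72 \left(-49\right) + 0 = -3528 + 0 = -3528$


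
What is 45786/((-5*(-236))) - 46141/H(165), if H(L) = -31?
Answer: 27932873/18290 ≈ 1527.2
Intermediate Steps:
45786/((-5*(-236))) - 46141/H(165) = 45786/((-5*(-236))) - 46141/(-31) = 45786/1180 - 46141*(-1/31) = 45786*(1/1180) + 46141/31 = 22893/590 + 46141/31 = 27932873/18290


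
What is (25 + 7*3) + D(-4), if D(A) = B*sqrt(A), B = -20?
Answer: 46 - 40*I ≈ 46.0 - 40.0*I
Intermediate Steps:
D(A) = -20*sqrt(A)
(25 + 7*3) + D(-4) = (25 + 7*3) - 40*I = (25 + 21) - 40*I = 46 - 40*I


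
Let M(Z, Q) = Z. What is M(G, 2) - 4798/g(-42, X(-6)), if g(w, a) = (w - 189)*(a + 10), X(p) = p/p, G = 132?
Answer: 340210/2541 ≈ 133.89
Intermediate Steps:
X(p) = 1
g(w, a) = (-189 + w)*(10 + a)
M(G, 2) - 4798/g(-42, X(-6)) = 132 - 4798/(-1890 - 189*1 + 10*(-42) + 1*(-42)) = 132 - 4798/(-1890 - 189 - 420 - 42) = 132 - 4798/(-2541) = 132 - 4798*(-1/2541) = 132 + 4798/2541 = 340210/2541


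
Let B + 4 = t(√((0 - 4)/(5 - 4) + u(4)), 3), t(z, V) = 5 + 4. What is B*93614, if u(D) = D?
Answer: 468070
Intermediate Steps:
t(z, V) = 9
B = 5 (B = -4 + 9 = 5)
B*93614 = 5*93614 = 468070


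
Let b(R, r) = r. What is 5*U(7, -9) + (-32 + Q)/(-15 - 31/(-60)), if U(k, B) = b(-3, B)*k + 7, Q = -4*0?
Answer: -241400/869 ≈ -277.79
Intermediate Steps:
Q = 0
U(k, B) = 7 + B*k (U(k, B) = B*k + 7 = 7 + B*k)
5*U(7, -9) + (-32 + Q)/(-15 - 31/(-60)) = 5*(7 - 9*7) + (-32 + 0)/(-15 - 31/(-60)) = 5*(7 - 63) - 32/(-15 - 31*(-1/60)) = 5*(-56) - 32/(-15 + 31/60) = -280 - 32/(-869/60) = -280 - 32*(-60/869) = -280 + 1920/869 = -241400/869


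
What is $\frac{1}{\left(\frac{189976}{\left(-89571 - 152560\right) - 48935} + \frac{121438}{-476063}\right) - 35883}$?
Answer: $- \frac{69282876579}{2486140353792955} \approx -2.7868 \cdot 10^{-5}$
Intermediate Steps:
$\frac{1}{\left(\frac{189976}{\left(-89571 - 152560\right) - 48935} + \frac{121438}{-476063}\right) - 35883} = \frac{1}{\left(\frac{189976}{-242131 - 48935} + 121438 \left(- \frac{1}{476063}\right)\right) - 35883} = \frac{1}{\left(\frac{189976}{-291066} - \frac{121438}{476063}\right) - 35883} = \frac{1}{\left(189976 \left(- \frac{1}{291066}\right) - \frac{121438}{476063}\right) - 35883} = \frac{1}{\left(- \frac{94988}{145533} - \frac{121438}{476063}\right) - 35883} = \frac{1}{- \frac{62893508698}{69282876579} - 35883} = \frac{1}{- \frac{2486140353792955}{69282876579}} = - \frac{69282876579}{2486140353792955}$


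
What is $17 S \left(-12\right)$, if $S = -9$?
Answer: $1836$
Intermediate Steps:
$17 S \left(-12\right) = 17 \left(-9\right) \left(-12\right) = \left(-153\right) \left(-12\right) = 1836$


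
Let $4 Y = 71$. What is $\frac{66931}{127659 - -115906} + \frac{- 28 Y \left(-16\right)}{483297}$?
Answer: $\frac{482878597}{1657946955} \approx 0.29125$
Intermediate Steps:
$Y = \frac{71}{4}$ ($Y = \frac{1}{4} \cdot 71 = \frac{71}{4} \approx 17.75$)
$\frac{66931}{127659 - -115906} + \frac{- 28 Y \left(-16\right)}{483297} = \frac{66931}{127659 - -115906} + \frac{\left(-28\right) \frac{71}{4} \left(-16\right)}{483297} = \frac{66931}{127659 + 115906} + \left(-497\right) \left(-16\right) \frac{1}{483297} = \frac{66931}{243565} + 7952 \cdot \frac{1}{483297} = 66931 \cdot \frac{1}{243565} + \frac{112}{6807} = \frac{66931}{243565} + \frac{112}{6807} = \frac{482878597}{1657946955}$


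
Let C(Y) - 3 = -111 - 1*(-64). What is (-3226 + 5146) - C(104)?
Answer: 1964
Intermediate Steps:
C(Y) = -44 (C(Y) = 3 + (-111 - 1*(-64)) = 3 + (-111 + 64) = 3 - 47 = -44)
(-3226 + 5146) - C(104) = (-3226 + 5146) - 1*(-44) = 1920 + 44 = 1964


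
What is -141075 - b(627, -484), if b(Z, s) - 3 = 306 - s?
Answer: -141868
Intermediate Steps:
b(Z, s) = 309 - s (b(Z, s) = 3 + (306 - s) = 309 - s)
-141075 - b(627, -484) = -141075 - (309 - 1*(-484)) = -141075 - (309 + 484) = -141075 - 1*793 = -141075 - 793 = -141868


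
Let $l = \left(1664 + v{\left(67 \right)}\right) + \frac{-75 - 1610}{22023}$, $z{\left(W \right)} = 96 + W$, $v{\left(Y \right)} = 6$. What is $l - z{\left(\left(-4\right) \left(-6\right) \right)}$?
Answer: $\frac{34133965}{22023} \approx 1549.9$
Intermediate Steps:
$l = \frac{36776725}{22023}$ ($l = \left(1664 + 6\right) + \frac{-75 - 1610}{22023} = 1670 + \left(-75 - 1610\right) \frac{1}{22023} = 1670 - \frac{1685}{22023} = \frac{36776725}{22023} \approx 1669.9$)
$l - z{\left(\left(-4\right) \left(-6\right) \right)} = \frac{36776725}{22023} - \left(96 - -24\right) = \frac{36776725}{22023} - \left(96 + 24\right) = \frac{36776725}{22023} - 120 = \frac{34133965}{22023}$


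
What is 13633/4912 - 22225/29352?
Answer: 36373327/18022128 ≈ 2.0183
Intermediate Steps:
13633/4912 - 22225/29352 = 36373327/18022128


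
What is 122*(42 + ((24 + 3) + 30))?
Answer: 12078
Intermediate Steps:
122*(42 + ((24 + 3) + 30)) = 122*(42 + (27 + 30)) = 122*(42 + 57) = 122*99 = 12078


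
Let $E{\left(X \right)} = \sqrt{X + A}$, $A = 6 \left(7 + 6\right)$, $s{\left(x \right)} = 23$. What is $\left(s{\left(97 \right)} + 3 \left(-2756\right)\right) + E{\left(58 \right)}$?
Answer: $-8245 + 2 \sqrt{34} \approx -8233.3$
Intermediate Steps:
$A = 78$ ($A = 6 \cdot 13 = 78$)
$E{\left(X \right)} = \sqrt{78 + X}$ ($E{\left(X \right)} = \sqrt{X + 78} = \sqrt{78 + X}$)
$\left(s{\left(97 \right)} + 3 \left(-2756\right)\right) + E{\left(58 \right)} = \left(23 + 3 \left(-2756\right)\right) + \sqrt{78 + 58} = \left(23 - 8268\right) + \sqrt{136} = -8245 + 2 \sqrt{34}$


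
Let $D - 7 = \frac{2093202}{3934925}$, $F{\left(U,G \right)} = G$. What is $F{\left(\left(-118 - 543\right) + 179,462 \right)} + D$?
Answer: $\frac{1847573027}{3934925} \approx 469.53$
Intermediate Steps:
$D = \frac{29637677}{3934925}$ ($D = 7 + \frac{2093202}{3934925} = \frac{29637677}{3934925} \approx 7.532$)
$F{\left(\left(-118 - 543\right) + 179,462 \right)} + D = 462 + \frac{29637677}{3934925} = \frac{1847573027}{3934925}$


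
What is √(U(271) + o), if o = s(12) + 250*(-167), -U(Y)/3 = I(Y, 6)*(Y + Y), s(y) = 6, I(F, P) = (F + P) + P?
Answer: I*√501902 ≈ 708.45*I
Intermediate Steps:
I(F, P) = F + 2*P
U(Y) = -6*Y*(12 + Y) (U(Y) = -3*(Y + 2*6)*(Y + Y) = -3*(Y + 12)*2*Y = -3*(12 + Y)*2*Y = -6*Y*(12 + Y))
o = -41744 (o = 6 + 250*(-167) = 6 - 41750 = -41744)
√(U(271) + o) = √(-6*271*(12 + 271) - 41744) = √(-6*271*283 - 41744) = √(-460158 - 41744) = √(-501902) = I*√501902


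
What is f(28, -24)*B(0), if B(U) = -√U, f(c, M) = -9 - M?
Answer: 0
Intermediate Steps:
f(28, -24)*B(0) = (-9 - 1*(-24))*(-√0) = (-9 + 24)*(-1*0) = 15*0 = 0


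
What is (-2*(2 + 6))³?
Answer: -4096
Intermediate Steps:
(-2*(2 + 6))³ = (-2*8)³ = (-16)³ = -4096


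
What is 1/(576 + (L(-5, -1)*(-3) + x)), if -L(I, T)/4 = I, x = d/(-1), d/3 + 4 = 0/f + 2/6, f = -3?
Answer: 1/527 ≈ 0.0018975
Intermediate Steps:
d = -11 (d = -12 + 3*(0/(-3) + 2/6) = -12 + 3*(0*(-1/3) + 2*(1/6)) = -12 + 3*(0 + 1/3) = -12 + 3*(1/3) = -12 + 1 = -11)
x = 11 (x = -11/(-1) = -11*(-1) = 11)
L(I, T) = -4*I
1/(576 + (L(-5, -1)*(-3) + x)) = 1/(576 + (-4*(-5)*(-3) + 11)) = 1/(576 + (20*(-3) + 11)) = 1/(576 + (-60 + 11)) = 1/(576 - 49) = 1/527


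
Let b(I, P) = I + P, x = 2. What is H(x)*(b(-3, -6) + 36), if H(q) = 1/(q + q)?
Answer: 27/4 ≈ 6.7500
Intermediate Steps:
H(q) = 1/(2*q)
H(x)*(b(-3, -6) + 36) = ((½)/2)*((-3 - 6) + 36) = ((½)*(½))*(-9 + 36) = (¼)*27 = 27/4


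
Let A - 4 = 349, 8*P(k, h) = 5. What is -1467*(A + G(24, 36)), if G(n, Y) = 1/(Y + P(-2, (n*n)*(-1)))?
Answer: -151742079/293 ≈ -5.1789e+5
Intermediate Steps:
P(k, h) = 5/8 (P(k, h) = (⅛)*5 = 5/8)
A = 353 (A = 4 + 349 = 353)
G(n, Y) = 1/(5/8 + Y) (G(n, Y) = 1/(Y + 5/8) = 1/(5/8 + Y))
-1467*(A + G(24, 36)) = -1467*(353 + 8/(5 + 8*36)) = -1467*(353 + 8/(5 + 288)) = -1467*(353 + 8/293) = -1467*103437/293 = -151742079/293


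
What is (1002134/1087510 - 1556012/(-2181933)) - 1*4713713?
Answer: -5592521469451577324/1186436978415 ≈ -4.7137e+6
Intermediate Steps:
(1002134/1087510 - 1556012/(-2181933)) - 1*4713713 = (1002134*(1/1087510) - 1556012*(-1/2181933)) - 4713713 = (501067/543755 + 1556012/2181933) - 4713713 = 1939383927571/1186436978415 - 4713713 = -5592521469451577324/1186436978415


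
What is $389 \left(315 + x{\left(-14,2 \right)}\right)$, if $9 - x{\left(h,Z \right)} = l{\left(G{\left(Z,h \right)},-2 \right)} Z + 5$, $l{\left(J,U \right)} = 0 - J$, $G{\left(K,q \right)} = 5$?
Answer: $127981$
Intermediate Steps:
$l{\left(J,U \right)} = - J$
$x{\left(h,Z \right)} = 4 + 5 Z$ ($x{\left(h,Z \right)} = 9 - \left(\left(-1\right) 5 Z + 5\right) = 9 - \left(- 5 Z + 5\right) = 9 - \left(5 - 5 Z\right) = 9 + \left(-5 + 5 Z\right) = 4 + 5 Z$)
$389 \left(315 + x{\left(-14,2 \right)}\right) = 389 \left(315 + \left(4 + 5 \cdot 2\right)\right) = 389 \left(315 + \left(4 + 10\right)\right) = 389 \left(315 + 14\right) = 389 \cdot 329 = 127981$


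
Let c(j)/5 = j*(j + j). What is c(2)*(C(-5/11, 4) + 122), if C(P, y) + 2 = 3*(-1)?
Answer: 4680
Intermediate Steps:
C(P, y) = -5 (C(P, y) = -2 + 3*(-1) = -2 - 3 = -5)
c(j) = 10*j**2 (c(j) = 5*(j*(j + j)) = 5*(j*(2*j)) = 5*(2*j**2) = 10*j**2)
c(2)*(C(-5/11, 4) + 122) = (10*2**2)*(-5 + 122) = (10*4)*117 = 40*117 = 4680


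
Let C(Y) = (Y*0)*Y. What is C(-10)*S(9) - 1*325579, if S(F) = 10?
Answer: -325579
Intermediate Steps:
C(Y) = 0 (C(Y) = 0*Y = 0)
C(-10)*S(9) - 1*325579 = 0*10 - 1*325579 = 0 - 325579 = -325579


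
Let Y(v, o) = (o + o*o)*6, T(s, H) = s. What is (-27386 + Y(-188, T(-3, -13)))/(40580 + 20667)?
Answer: -27350/61247 ≈ -0.44655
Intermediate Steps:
Y(v, o) = 6*o + 6*o² (Y(v, o) = (o + o²)*6 = 6*o + 6*o²)
(-27386 + Y(-188, T(-3, -13)))/(40580 + 20667) = (-27386 + 6*(-3)*(1 - 3))/(40580 + 20667) = (-27386 + 6*(-3)*(-2))/61247 = (-27386 + 36)*(1/61247) = -27350*1/61247 = -27350/61247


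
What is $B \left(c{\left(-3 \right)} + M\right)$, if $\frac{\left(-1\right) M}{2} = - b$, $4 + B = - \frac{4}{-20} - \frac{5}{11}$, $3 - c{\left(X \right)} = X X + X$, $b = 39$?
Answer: $- \frac{3510}{11} \approx -319.09$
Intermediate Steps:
$c{\left(X \right)} = 3 - X - X^{2}$ ($c{\left(X \right)} = 3 - \left(X X + X\right) = 3 - \left(X^{2} + X\right) = 3 - \left(X + X^{2}\right) = 3 - X - X^{2}$)
$B = - \frac{234}{55}$ ($B = -4 - \left(- \frac{1}{5} + \frac{5}{11}\right) = -4 - \frac{14}{55} = - \frac{234}{55} \approx -4.2545$)
$M = 78$ ($M = - 2 \left(\left(-1\right) 39\right) = \left(-2\right) \left(-39\right) = 78$)
$B \left(c{\left(-3 \right)} + M\right) = - \frac{234 \left(\left(3 - -3 - \left(-3\right)^{2}\right) + 78\right)}{55} = - \frac{234 \left(\left(3 + 3 - 9\right) + 78\right)}{55} = - \frac{234 \left(-3 + 78\right)}{55} = \left(- \frac{234}{55}\right) 75 = - \frac{3510}{11}$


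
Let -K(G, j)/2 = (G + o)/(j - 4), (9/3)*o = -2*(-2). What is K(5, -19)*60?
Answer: 760/23 ≈ 33.043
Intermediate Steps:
o = 4/3 (o = (-2*(-2))/3 = (⅓)*4 = 4/3 ≈ 1.3333)
K(G, j) = -2*(4/3 + G)/(-4 + j) (K(G, j) = -2*(G + 4/3)/(j - 4) = -2*(4/3 + G)/(-4 + j))
K(5, -19)*60 = (2*(-4 - 3*5)/(3*(-4 - 19)))*60 = ((⅔)*(-4 - 15)/(-23))*60 = ((⅔)*(-1/23)*(-19))*60 = (38/69)*60 = 760/23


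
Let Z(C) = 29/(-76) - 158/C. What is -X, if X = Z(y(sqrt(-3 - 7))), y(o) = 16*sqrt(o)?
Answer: 29/76 - 79*10**(3/4)*I**(3/2)/80 ≈ 4.3082 - 3.9267*I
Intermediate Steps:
Z(C) = -29/76 - 158/C (Z(C) = 29*(-1/76) - 158/C = -29/76 - 158/C)
X = -29/76 + 79*10**(3/4)*I**(3/2)/80 (X = -29/76 - 158*1/(16*(-3 - 7)**(1/4)) = -29/76 - 158*(-(-10)**(3/4)/160) = -29/76 - 158*(-10**(3/4)*I**(3/2)/160) = -29/76 - (-79)*10**(3/4)*I**(3/2)/80 = -29/76 + 79*10**(3/4)*I**(3/2)/80 ≈ -4.3082 + 3.9267*I)
-X = -(-29/76 + 79*10**(3/4)*I**(3/2)/80) = 29/76 - 79*10**(3/4)*I**(3/2)/80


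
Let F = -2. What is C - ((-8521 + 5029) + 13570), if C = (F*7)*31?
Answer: -10512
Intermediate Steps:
C = -434 (C = -2*7*31 = -14*31 = -434)
C - ((-8521 + 5029) + 13570) = -434 - ((-8521 + 5029) + 13570) = -434 - (-3492 + 13570) = -434 - 1*10078 = -434 - 10078 = -10512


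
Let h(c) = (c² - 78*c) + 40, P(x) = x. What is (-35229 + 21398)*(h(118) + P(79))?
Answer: -66928209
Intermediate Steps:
h(c) = 40 + c² - 78*c
(-35229 + 21398)*(h(118) + P(79)) = (-35229 + 21398)*((40 + 118² - 78*118) + 79) = -13831*((40 + 13924 - 9204) + 79) = -13831*(4760 + 79) = -13831*4839 = -66928209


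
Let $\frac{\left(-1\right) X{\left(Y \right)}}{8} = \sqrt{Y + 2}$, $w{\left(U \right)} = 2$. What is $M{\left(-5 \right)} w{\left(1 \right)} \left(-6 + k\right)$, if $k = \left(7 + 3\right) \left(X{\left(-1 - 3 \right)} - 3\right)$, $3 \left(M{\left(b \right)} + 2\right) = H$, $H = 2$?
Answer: $96 + \frac{640 i \sqrt{2}}{3} \approx 96.0 + 301.7 i$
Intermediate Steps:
$M{\left(b \right)} = - \frac{4}{3}$ ($M{\left(b \right)} = -2 + \frac{1}{3} \cdot 2 = -2 + \frac{2}{3} = - \frac{4}{3}$)
$X{\left(Y \right)} = - 8 \sqrt{2 + Y}$ ($X{\left(Y \right)} = - 8 \sqrt{Y + 2} = - 8 \sqrt{2 + Y}$)
$k = -30 - 80 i \sqrt{2}$ ($k = \left(7 + 3\right) \left(- 8 \sqrt{2 - 4} - 3\right) = 10 \left(- 8 \sqrt{2 - 4} - 3\right) = 10 \left(- 8 \sqrt{-2} - 3\right) = 10 \left(- 8 i \sqrt{2} - 3\right) = 10 \left(-3 - 8 i \sqrt{2}\right) = -30 - 80 i \sqrt{2} \approx -30.0 - 113.14 i$)
$M{\left(-5 \right)} w{\left(1 \right)} \left(-6 + k\right) = \left(- \frac{4}{3}\right) 2 \left(-6 - \left(30 + 80 i \sqrt{2}\right)\right) = - \frac{8 \left(-36 - 80 i \sqrt{2}\right)}{3} = 96 + \frac{640 i \sqrt{2}}{3}$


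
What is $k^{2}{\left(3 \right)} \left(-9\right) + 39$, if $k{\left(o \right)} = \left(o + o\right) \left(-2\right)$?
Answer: $-1257$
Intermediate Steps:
$k{\left(o \right)} = - 4 o$ ($k{\left(o \right)} = 2 o \left(-2\right) = - 4 o$)
$k^{2}{\left(3 \right)} \left(-9\right) + 39 = \left(\left(-4\right) 3\right)^{2} \left(-9\right) + 39 = \left(-12\right)^{2} \left(-9\right) + 39 = 144 \left(-9\right) + 39 = -1296 + 39 = -1257$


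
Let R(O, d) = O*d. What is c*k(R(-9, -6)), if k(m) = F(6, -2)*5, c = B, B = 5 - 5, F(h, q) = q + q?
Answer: 0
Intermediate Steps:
F(h, q) = 2*q
B = 0
c = 0
k(m) = -20 (k(m) = (2*(-2))*5 = -4*5 = -20)
c*k(R(-9, -6)) = 0*(-20) = 0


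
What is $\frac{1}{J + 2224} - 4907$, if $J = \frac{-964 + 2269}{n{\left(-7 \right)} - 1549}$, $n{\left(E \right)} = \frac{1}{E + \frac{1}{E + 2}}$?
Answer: $- \frac{608385879563}{123983276} \approx -4907.0$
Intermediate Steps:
$n{\left(E \right)} = \frac{1}{E + \frac{1}{2 + E}}$
$J = - \frac{46980}{55769}$ ($J = \frac{-964 + 2269}{\frac{2 - 7}{1 + \left(-7\right)^{2} + 2 \left(-7\right)} - 1549} = \frac{1305}{\frac{1}{1 + 49 - 14} \left(-5\right) - 1549} = \frac{1305}{\frac{1}{36} \left(-5\right) - 1549} = \frac{1305}{- \frac{5}{36} - 1549} = \frac{1305}{- \frac{55769}{36}} = 1305 \left(- \frac{36}{55769}\right) = - \frac{46980}{55769} \approx -0.8424$)
$\frac{1}{J + 2224} - 4907 = \frac{1}{- \frac{46980}{55769} + 2224} - 4907 = \frac{1}{\frac{123983276}{55769}} - 4907 = \frac{55769}{123983276} - 4907 = - \frac{608385879563}{123983276}$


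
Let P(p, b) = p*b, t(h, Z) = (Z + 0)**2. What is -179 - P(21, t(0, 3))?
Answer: -368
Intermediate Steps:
t(h, Z) = Z**2
P(p, b) = b*p
-179 - P(21, t(0, 3)) = -179 - 3**2*21 = -179 - 9*21 = -179 - 1*189 = -179 - 189 = -368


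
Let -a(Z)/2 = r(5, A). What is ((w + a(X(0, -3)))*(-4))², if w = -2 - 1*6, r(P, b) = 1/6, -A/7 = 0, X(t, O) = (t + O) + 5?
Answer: 10000/9 ≈ 1111.1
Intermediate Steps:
X(t, O) = 5 + O + t (X(t, O) = (O + t) + 5 = 5 + O + t)
A = 0 (A = -7*0 = 0)
r(P, b) = ⅙
a(Z) = -⅓ (a(Z) = -2*⅙ = -⅓)
w = -8 (w = -2 - 6 = -8)
((w + a(X(0, -3)))*(-4))² = ((-8 - ⅓)*(-4))² = (-25/3*(-4))² = (100/3)² = 10000/9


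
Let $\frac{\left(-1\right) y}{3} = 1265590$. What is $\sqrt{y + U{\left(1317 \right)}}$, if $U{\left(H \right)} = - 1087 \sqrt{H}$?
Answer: $\sqrt{-3796770 - 1087 \sqrt{1317}} \approx 1958.6 i$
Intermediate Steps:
$y = -3796770$ ($y = \left(-3\right) 1265590 = -3796770$)
$\sqrt{y + U{\left(1317 \right)}} = \sqrt{-3796770 - 1087 \sqrt{1317}}$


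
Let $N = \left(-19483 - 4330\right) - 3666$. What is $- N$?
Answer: $27479$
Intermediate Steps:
$N = -27479$ ($N = -23813 + \left(-4507 + 841\right) = -23813 - 3666 = -27479$)
$- N = \left(-1\right) \left(-27479\right) = 27479$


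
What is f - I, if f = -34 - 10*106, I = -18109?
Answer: 17015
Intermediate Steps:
f = -1094 (f = -34 - 1060 = -1094)
f - I = -1094 - 1*(-18109) = -1094 + 18109 = 17015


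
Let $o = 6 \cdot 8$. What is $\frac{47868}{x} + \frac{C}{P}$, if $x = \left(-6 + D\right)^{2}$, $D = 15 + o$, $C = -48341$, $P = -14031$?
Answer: $\frac{92077313}{5065191} \approx 18.178$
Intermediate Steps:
$o = 48$
$D = 63$ ($D = 15 + 48 = 63$)
$x = 3249$ ($x = \left(-6 + 63\right)^{2} = 57^{2} = 3249$)
$\frac{47868}{x} + \frac{C}{P} = \frac{47868}{3249} - \frac{48341}{-14031} = 47868 \cdot \frac{1}{3249} - - \frac{48341}{14031} = \frac{15956}{1083} + \frac{48341}{14031} = \frac{92077313}{5065191}$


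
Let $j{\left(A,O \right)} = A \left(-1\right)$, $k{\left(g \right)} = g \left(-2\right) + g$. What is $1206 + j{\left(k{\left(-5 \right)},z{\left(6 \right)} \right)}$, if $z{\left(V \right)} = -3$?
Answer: $1201$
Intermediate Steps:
$k{\left(g \right)} = - g$ ($k{\left(g \right)} = - 2 g + g = - g$)
$j{\left(A,O \right)} = - A$
$1206 + j{\left(k{\left(-5 \right)},z{\left(6 \right)} \right)} = 1206 - \left(-1\right) \left(-5\right) = 1206 - 5 = 1201$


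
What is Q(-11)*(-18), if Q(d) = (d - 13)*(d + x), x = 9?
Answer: -864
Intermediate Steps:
Q(d) = (-13 + d)*(9 + d) (Q(d) = (d - 13)*(d + 9) = (-13 + d)*(9 + d))
Q(-11)*(-18) = (-117 + (-11)**2 - 4*(-11))*(-18) = (-117 + 121 + 44)*(-18) = 48*(-18) = -864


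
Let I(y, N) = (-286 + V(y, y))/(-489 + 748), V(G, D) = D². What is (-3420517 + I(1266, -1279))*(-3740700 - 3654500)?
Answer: 176747565116800/7 ≈ 2.5250e+13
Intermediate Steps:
I(y, N) = -286/259 + y²/259 (I(y, N) = (-286 + y²)/(-489 + 748) = (-286 + y²)/259 = (-286 + y²)*(1/259) = -286/259 + y²/259)
(-3420517 + I(1266, -1279))*(-3740700 - 3654500) = (-3420517 + (-286/259 + (1/259)*1266²))*(-3740700 - 3654500) = (-3420517 + (-286/259 + (1/259)*1602756))*(-7395200) = (-3420517 + (-286/259 + 1602756/259))*(-7395200) = (-3420517 + 43310/7)*(-7395200) = -23900309/7*(-7395200) = 176747565116800/7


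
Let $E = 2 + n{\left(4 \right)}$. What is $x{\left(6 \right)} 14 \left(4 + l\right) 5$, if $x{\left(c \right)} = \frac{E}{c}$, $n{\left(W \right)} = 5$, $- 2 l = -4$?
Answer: $490$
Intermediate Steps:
$l = 2$ ($l = \left(- \frac{1}{2}\right) \left(-4\right) = 2$)
$E = 7$ ($E = 2 + 5 = 7$)
$x{\left(c \right)} = \frac{7}{c}$
$x{\left(6 \right)} 14 \left(4 + l\right) 5 = \frac{7}{6} \cdot 14 \left(4 + 2\right) 5 = 7 \cdot \frac{1}{6} \cdot 14 \cdot 6 \cdot 5 = \frac{7}{6} \cdot 14 \cdot 30 = \frac{49}{3} \cdot 30 = 490$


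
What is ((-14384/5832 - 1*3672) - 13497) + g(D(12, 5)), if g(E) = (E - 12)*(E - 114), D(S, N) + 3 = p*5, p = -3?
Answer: -9631159/729 ≈ -13211.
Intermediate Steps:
D(S, N) = -18 (D(S, N) = -3 - 3*5 = -3 - 15 = -18)
g(E) = (-114 + E)*(-12 + E) (g(E) = (-12 + E)*(-114 + E) = (-114 + E)*(-12 + E))
((-14384/5832 - 1*3672) - 13497) + g(D(12, 5)) = ((-14384/5832 - 1*3672) - 13497) + (1368 + (-18)² - 126*(-18)) = ((-14384*1/5832 - 3672) - 13497) + (1368 + 324 + 2268) = ((-1798/729 - 3672) - 13497) + 3960 = (-2678686/729 - 13497) + 3960 = -12517999/729 + 3960 = -9631159/729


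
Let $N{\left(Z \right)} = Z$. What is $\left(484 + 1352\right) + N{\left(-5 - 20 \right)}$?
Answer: $1811$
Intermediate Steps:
$\left(484 + 1352\right) + N{\left(-5 - 20 \right)} = \left(484 + 1352\right) - 25 = 1836 - 25 = 1811$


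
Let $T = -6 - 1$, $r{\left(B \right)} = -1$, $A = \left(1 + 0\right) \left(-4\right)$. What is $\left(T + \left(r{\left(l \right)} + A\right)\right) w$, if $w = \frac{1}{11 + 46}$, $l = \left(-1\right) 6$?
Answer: $- \frac{4}{19} \approx -0.21053$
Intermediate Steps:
$A = -4$ ($A = 1 \left(-4\right) = -4$)
$l = -6$
$w = \frac{1}{57} \approx 0.017544$
$T = -7$ ($T = -6 - 1 = -7$)
$\left(T + \left(r{\left(l \right)} + A\right)\right) w = \left(-7 - 5\right) \frac{1}{57} = \left(-12\right) \frac{1}{57} = - \frac{4}{19}$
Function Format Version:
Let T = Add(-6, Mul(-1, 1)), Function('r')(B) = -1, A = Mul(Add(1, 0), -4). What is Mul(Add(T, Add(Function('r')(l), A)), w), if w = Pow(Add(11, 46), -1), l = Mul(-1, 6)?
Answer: Rational(-4, 19) ≈ -0.21053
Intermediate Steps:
A = -4 (A = Mul(1, -4) = -4)
l = -6
w = Rational(1, 57) (w = Pow(57, -1) = Rational(1, 57) ≈ 0.017544)
T = -7 (T = Add(-6, -1) = -7)
Mul(Add(T, Add(Function('r')(l), A)), w) = Mul(Add(-7, Add(-1, -4)), Rational(1, 57)) = Mul(Add(-7, -5), Rational(1, 57)) = Mul(-12, Rational(1, 57)) = Rational(-4, 19)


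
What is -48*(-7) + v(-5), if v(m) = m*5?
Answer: 311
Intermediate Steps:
v(m) = 5*m
-48*(-7) + v(-5) = -48*(-7) + 5*(-5) = 336 - 25 = 311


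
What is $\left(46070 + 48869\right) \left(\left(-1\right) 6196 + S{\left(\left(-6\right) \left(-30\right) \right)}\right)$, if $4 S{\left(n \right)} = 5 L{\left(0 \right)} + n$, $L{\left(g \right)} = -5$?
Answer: $- \frac{2338252631}{4} \approx -5.8456 \cdot 10^{8}$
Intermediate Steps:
$S{\left(n \right)} = - \frac{25}{4} + \frac{n}{4}$ ($S{\left(n \right)} = \frac{5 \left(-5\right) + n}{4} = \frac{-25 + n}{4} = - \frac{25}{4} + \frac{n}{4}$)
$\left(46070 + 48869\right) \left(\left(-1\right) 6196 + S{\left(\left(-6\right) \left(-30\right) \right)}\right) = \left(46070 + 48869\right) \left(\left(-1\right) 6196 - \left(\frac{25}{4} - \frac{\left(-6\right) \left(-30\right)}{4}\right)\right) = 94939 \left(-6196 + \left(- \frac{25}{4} + \frac{1}{4} \cdot 180\right)\right) = 94939 \left(-6196 + \left(- \frac{25}{4} + 45\right)\right) = 94939 \left(-6196 + \frac{155}{4}\right) = 94939 \left(- \frac{24629}{4}\right) = - \frac{2338252631}{4}$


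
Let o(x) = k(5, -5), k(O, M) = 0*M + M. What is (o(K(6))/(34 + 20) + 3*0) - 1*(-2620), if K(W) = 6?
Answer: 141475/54 ≈ 2619.9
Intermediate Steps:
k(O, M) = M (k(O, M) = 0 + M = M)
o(x) = -5
(o(K(6))/(34 + 20) + 3*0) - 1*(-2620) = (-5/(34 + 20) + 3*0) - 1*(-2620) = (-5/54 + 0) + 2620 = -5/54 + 2620 = 141475/54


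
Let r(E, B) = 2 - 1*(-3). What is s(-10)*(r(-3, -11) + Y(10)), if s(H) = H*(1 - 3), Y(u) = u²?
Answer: 2100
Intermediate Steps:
s(H) = -2*H (s(H) = H*(-2) = -2*H)
r(E, B) = 5 (r(E, B) = 2 + 3 = 5)
s(-10)*(r(-3, -11) + Y(10)) = (-2*(-10))*(5 + 10²) = 20*(5 + 100) = 20*105 = 2100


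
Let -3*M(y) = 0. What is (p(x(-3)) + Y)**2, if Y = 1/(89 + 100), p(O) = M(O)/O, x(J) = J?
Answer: 1/35721 ≈ 2.7995e-5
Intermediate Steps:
M(y) = 0 (M(y) = -1/3*0 = 0)
p(O) = 0 (p(O) = 0/O = 0)
Y = 1/189 ≈ 0.0052910
(p(x(-3)) + Y)**2 = (0 + 1/189)**2 = (1/189)**2 = 1/35721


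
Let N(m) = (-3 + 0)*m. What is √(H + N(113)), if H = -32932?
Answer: 7*I*√679 ≈ 182.4*I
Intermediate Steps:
N(m) = -3*m
√(H + N(113)) = √(-32932 - 3*113) = √(-32932 - 339) = √(-33271) = 7*I*√679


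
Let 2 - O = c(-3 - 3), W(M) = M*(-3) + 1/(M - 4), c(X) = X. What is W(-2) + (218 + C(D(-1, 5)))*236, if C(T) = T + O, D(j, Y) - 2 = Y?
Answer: 329963/6 ≈ 54994.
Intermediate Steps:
W(M) = 1/(-4 + M) - 3*M (W(M) = -3*M + 1/(-4 + M) = 1/(-4 + M) - 3*M)
O = 8 (O = 2 - (-3 - 3) = 2 - 1*(-6) = 2 + 6 = 8)
D(j, Y) = 2 + Y
C(T) = 8 + T (C(T) = T + 8 = 8 + T)
W(-2) + (218 + C(D(-1, 5)))*236 = (1 - 3*(-2)² + 12*(-2))/(-4 - 2) + (218 + (8 + (2 + 5)))*236 = (1 - 3*4 - 24)/(-6) + (218 + (8 + 7))*236 = -(1 - 12 - 24)/6 + (218 + 15)*236 = -⅙*(-35) + 233*236 = 35/6 + 54988 = 329963/6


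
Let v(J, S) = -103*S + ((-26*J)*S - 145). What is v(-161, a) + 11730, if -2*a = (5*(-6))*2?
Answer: 134075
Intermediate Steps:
a = 30 (a = -5*(-6)*2/2 = -(-15)*2 = -½*(-60) = 30)
v(J, S) = -145 - 103*S - 26*J*S (v(J, S) = -103*S + (-26*J*S - 145) = -103*S + (-145 - 26*J*S) = -145 - 103*S - 26*J*S)
v(-161, a) + 11730 = (-145 - 103*30 - 26*(-161)*30) + 11730 = (-145 - 3090 + 125580) + 11730 = 122345 + 11730 = 134075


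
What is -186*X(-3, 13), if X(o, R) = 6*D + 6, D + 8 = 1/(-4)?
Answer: 8091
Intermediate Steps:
D = -33/4 (D = -8 + 1/(-4) = -8 - ¼ = -33/4 ≈ -8.2500)
X(o, R) = -87/2 (X(o, R) = 6*(-33/4) + 6 = -99/2 + 6 = -87/2)
-186*X(-3, 13) = -186*(-87/2) = 8091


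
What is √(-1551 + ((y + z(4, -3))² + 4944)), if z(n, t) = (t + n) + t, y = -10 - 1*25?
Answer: √4762 ≈ 69.007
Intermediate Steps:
y = -35 (y = -10 - 25 = -35)
z(n, t) = n + 2*t (z(n, t) = (n + t) + t = n + 2*t)
√(-1551 + ((y + z(4, -3))² + 4944)) = √(-1551 + ((-35 + (4 + 2*(-3)))² + 4944)) = √(-1551 + ((-35 + (4 - 6))² + 4944)) = √(-1551 + ((-35 - 2)² + 4944)) = √(-1551 + ((-37)² + 4944)) = √(-1551 + (1369 + 4944)) = √(-1551 + 6313) = √4762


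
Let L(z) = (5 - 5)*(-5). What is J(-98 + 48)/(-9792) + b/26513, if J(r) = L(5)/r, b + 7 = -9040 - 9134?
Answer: -18181/26513 ≈ -0.68574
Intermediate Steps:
L(z) = 0 (L(z) = 0*(-5) = 0)
b = -18181 (b = -7 + (-9040 - 9134) = -7 - 18174 = -18181)
J(r) = 0 (J(r) = 0/r = 0)
J(-98 + 48)/(-9792) + b/26513 = 0/(-9792) - 18181/26513 = 0*(-1/9792) - 18181*1/26513 = 0 - 18181/26513 = -18181/26513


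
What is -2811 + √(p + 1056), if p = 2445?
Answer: -2811 + 3*√389 ≈ -2751.8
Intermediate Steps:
-2811 + √(p + 1056) = -2811 + √(2445 + 1056) = -2811 + √3501 = -2811 + 3*√389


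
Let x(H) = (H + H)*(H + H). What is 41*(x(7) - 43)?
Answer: 6273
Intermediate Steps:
x(H) = 4*H² (x(H) = (2*H)*(2*H) = 4*H²)
41*(x(7) - 43) = 41*(4*7² - 43) = 41*(4*49 - 43) = 41*(196 - 43) = 41*153 = 6273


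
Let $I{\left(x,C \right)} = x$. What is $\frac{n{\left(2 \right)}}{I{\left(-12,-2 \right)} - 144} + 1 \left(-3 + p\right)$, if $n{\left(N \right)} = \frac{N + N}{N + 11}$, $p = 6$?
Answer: $\frac{1520}{507} \approx 2.998$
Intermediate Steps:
$n{\left(N \right)} = \frac{2 N}{11 + N}$
$\frac{n{\left(2 \right)}}{I{\left(-12,-2 \right)} - 144} + 1 \left(-3 + p\right) = \frac{2 \cdot 2 \frac{1}{11 + 2}}{-12 - 144} + 1 \left(-3 + 6\right) = \frac{2 \cdot 2 \cdot \frac{1}{13}}{-156} + 1 \cdot 3 = 2 \cdot 2 \cdot \frac{1}{13} \left(- \frac{1}{156}\right) + 3 = \frac{4}{13} \left(- \frac{1}{156}\right) + 3 = - \frac{1}{507} + 3 = \frac{1520}{507}$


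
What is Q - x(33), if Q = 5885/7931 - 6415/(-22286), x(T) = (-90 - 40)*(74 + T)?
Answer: 223525293685/16068206 ≈ 13911.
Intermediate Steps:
x(T) = -9620 - 130*T (x(T) = -130*(74 + T) = -9620 - 130*T)
Q = 16548225/16068206 (Q = 5885*(1/7931) - 6415*(-1/22286) = 535/721 + 6415/22286 = 16548225/16068206 ≈ 1.0299)
Q - x(33) = 16548225/16068206 - (-9620 - 130*33) = 16548225/16068206 - (-9620 - 4290) = 16548225/16068206 - 1*(-13910) = 16548225/16068206 + 13910 = 223525293685/16068206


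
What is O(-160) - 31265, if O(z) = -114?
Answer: -31379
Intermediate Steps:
O(-160) - 31265 = -114 - 31265 = -31379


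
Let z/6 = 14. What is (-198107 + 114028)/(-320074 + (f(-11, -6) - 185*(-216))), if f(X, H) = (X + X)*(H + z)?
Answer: 84079/281830 ≈ 0.29833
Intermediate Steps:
z = 84 (z = 6*14 = 84)
f(X, H) = 2*X*(84 + H) (f(X, H) = (X + X)*(H + 84) = (2*X)*(84 + H) = 2*X*(84 + H))
(-198107 + 114028)/(-320074 + (f(-11, -6) - 185*(-216))) = (-198107 + 114028)/(-320074 + (2*(-11)*(84 - 6) - 185*(-216))) = -84079/(-320074 + (2*(-11)*78 + 39960)) = -84079/(-320074 + (-1716 + 39960)) = -84079/(-320074 + 38244) = -84079/(-281830) = -84079*(-1/281830) = 84079/281830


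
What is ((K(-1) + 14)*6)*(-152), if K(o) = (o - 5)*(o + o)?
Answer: -23712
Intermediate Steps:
K(o) = 2*o*(-5 + o) (K(o) = (-5 + o)*(2*o) = 2*o*(-5 + o))
((K(-1) + 14)*6)*(-152) = ((2*(-1)*(-5 - 1) + 14)*6)*(-152) = ((2*(-1)*(-6) + 14)*6)*(-152) = ((12 + 14)*6)*(-152) = (26*6)*(-152) = 156*(-152) = -23712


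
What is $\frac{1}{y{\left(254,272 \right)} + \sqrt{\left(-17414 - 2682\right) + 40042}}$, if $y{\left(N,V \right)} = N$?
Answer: $\frac{127}{22285} - \frac{\sqrt{19946}}{44570} \approx 0.0025302$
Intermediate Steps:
$\frac{1}{y{\left(254,272 \right)} + \sqrt{\left(-17414 - 2682\right) + 40042}} = \frac{1}{254 + \sqrt{\left(-17414 - 2682\right) + 40042}} = \frac{1}{254 + \sqrt{-20096 + 40042}} = \frac{1}{254 + \sqrt{19946}}$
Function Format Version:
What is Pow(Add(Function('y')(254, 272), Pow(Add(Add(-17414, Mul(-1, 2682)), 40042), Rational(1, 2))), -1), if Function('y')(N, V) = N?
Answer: Add(Rational(127, 22285), Mul(Rational(-1, 44570), Pow(19946, Rational(1, 2)))) ≈ 0.0025302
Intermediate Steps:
Pow(Add(Function('y')(254, 272), Pow(Add(Add(-17414, Mul(-1, 2682)), 40042), Rational(1, 2))), -1) = Pow(Add(254, Pow(Add(Add(-17414, Mul(-1, 2682)), 40042), Rational(1, 2))), -1) = Pow(Add(254, Pow(Add(Add(-17414, -2682), 40042), Rational(1, 2))), -1) = Pow(Add(254, Pow(Add(-20096, 40042), Rational(1, 2))), -1) = Pow(Add(254, Pow(19946, Rational(1, 2))), -1)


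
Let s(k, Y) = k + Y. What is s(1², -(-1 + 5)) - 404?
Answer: -407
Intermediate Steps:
s(k, Y) = Y + k
s(1², -(-1 + 5)) - 404 = (-(-1 + 5) + 1²) - 404 = (-1*4 + 1) - 404 = (-4 + 1) - 404 = -3 - 404 = -407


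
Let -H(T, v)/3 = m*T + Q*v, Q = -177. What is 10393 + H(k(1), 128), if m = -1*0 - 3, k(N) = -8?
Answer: 78289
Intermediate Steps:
m = -3 (m = 0 - 3 = -3)
H(T, v) = 9*T + 531*v (H(T, v) = -3*(-3*T - 177*v) = -3*(-177*v - 3*T) = 9*T + 531*v)
10393 + H(k(1), 128) = 10393 + (9*(-8) + 531*128) = 10393 + (-72 + 67968) = 10393 + 67896 = 78289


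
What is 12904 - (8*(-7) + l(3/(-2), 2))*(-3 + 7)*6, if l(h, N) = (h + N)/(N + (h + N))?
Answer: 71216/5 ≈ 14243.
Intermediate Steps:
l(h, N) = (N + h)/(h + 2*N) (l(h, N) = (N + h)/(N + (N + h)) = (N + h)/(h + 2*N))
12904 - (8*(-7) + l(3/(-2), 2))*(-3 + 7)*6 = 12904 - (8*(-7) + (2 + 3/(-2))/(3/(-2) + 2*2))*(-3 + 7)*6 = 12904 - (-56 + (2 + 3*(-½))/(3*(-½) + 4))*4*6 = 12904 - (-56 + (2 - 3/2)/(-3/2 + 4))*24 = 12904 - (-56 + (½)/(5/2))*24 = 12904 - (-56 + (⅖)*(½))*24 = 12904 - (-56 + ⅕)*24 = 12904 - (-279)*24/5 = 12904 - 1*(-6696/5) = 12904 + 6696/5 = 71216/5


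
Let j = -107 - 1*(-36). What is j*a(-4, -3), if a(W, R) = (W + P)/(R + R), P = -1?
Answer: -355/6 ≈ -59.167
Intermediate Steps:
j = -71 (j = -107 + 36 = -71)
a(W, R) = (-1 + W)/(2*R) (a(W, R) = (W - 1)/(R + R) = (-1 + W)/((2*R)) = (-1 + W)*(1/(2*R)) = (-1 + W)/(2*R))
j*a(-4, -3) = -71*(-1 - 4)/(2*(-3)) = -71*(-1)*(-5)/(2*3) = -71*⅚ = -355/6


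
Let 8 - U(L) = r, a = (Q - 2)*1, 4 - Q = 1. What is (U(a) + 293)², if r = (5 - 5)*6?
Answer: 90601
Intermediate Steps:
Q = 3 (Q = 4 - 1*1 = 4 - 1 = 3)
a = 1 (a = (3 - 2)*1 = 1*1 = 1)
r = 0 (r = 0*6 = 0)
U(L) = 8 (U(L) = 8 - 1*0 = 8 + 0 = 8)
(U(a) + 293)² = (8 + 293)² = 301² = 90601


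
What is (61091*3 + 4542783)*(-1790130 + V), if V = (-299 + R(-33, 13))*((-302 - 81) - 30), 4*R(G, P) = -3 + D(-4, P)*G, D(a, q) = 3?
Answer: -7826875691244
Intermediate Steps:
R(G, P) = -¾ + 3*G/4 (R(G, P) = (-3 + 3*G)/4 = -¾ + 3*G/4)
V = 268037/2 (V = (-299 + (-¾ + (¾)*(-33)))*((-302 - 81) - 30) = (-299 + (-¾ - 99/4))*(-383 - 30) = (-299 - 51/2)*(-413) = -649/2*(-413) = 268037/2 ≈ 1.3402e+5)
(61091*3 + 4542783)*(-1790130 + V) = (61091*3 + 4542783)*(-1790130 + 268037/2) = (183273 + 4542783)*(-3312223/2) = 4726056*(-3312223/2) = -7826875691244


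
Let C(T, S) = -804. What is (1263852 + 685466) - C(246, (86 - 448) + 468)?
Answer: 1950122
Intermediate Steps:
(1263852 + 685466) - C(246, (86 - 448) + 468) = (1263852 + 685466) - 1*(-804) = 1949318 + 804 = 1950122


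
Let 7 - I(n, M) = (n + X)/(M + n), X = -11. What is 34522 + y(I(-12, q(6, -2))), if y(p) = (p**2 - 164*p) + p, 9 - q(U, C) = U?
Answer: 2739202/81 ≈ 33817.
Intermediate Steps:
q(U, C) = 9 - U
I(n, M) = 7 - (-11 + n)/(M + n) (I(n, M) = 7 - (n - 11)/(M + n) = 7 - (-11 + n)/(M + n))
y(p) = p**2 - 163*p
34522 + y(I(-12, q(6, -2))) = 34522 + ((11 + 6*(-12) + 7*(9 - 1*6))/((9 - 1*6) - 12))*(-163 + (11 + 6*(-12) + 7*(9 - 1*6))/((9 - 1*6) - 12)) = 34522 + ((11 - 72 + 7*(9 - 6))/((9 - 6) - 12))*(-163 + (11 - 72 + 7*(9 - 6))/((9 - 6) - 12)) = 34522 + ((11 - 72 + 7*3)/(3 - 12))*(-163 + (11 - 72 + 7*3)/(3 - 12)) = 34522 + ((11 - 72 + 21)/(-9))*(-163 + (11 - 72 + 21)/(-9)) = 34522 + (-1/9*(-40))*(-163 - 1/9*(-40)) = 34522 + 40*(-163 + 40/9)/9 = 34522 + (40/9)*(-1427/9) = 34522 - 57080/81 = 2739202/81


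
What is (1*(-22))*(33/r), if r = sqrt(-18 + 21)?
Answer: -242*sqrt(3) ≈ -419.16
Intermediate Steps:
r = sqrt(3) ≈ 1.7320
(1*(-22))*(33/r) = (1*(-22))*(33/(sqrt(3))) = -726*sqrt(3)/3 = -242*sqrt(3)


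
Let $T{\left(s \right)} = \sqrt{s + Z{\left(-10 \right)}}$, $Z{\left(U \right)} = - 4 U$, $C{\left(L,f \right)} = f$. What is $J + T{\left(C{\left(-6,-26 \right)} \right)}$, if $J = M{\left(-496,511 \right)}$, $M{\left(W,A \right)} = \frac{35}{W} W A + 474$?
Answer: $18359 + \sqrt{14} \approx 18363.0$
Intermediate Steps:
$T{\left(s \right)} = \sqrt{40 + s}$ ($T{\left(s \right)} = \sqrt{s - -40} = \sqrt{s + 40} = \sqrt{40 + s}$)
$M{\left(W,A \right)} = 474 + 35 A$ ($M{\left(W,A \right)} = 35 A + 474 = 474 + 35 A$)
$J = 18359$ ($J = 474 + 35 \cdot 511 = 474 + 17885 = 18359$)
$J + T{\left(C{\left(-6,-26 \right)} \right)} = 18359 + \sqrt{40 - 26} = 18359 + \sqrt{14}$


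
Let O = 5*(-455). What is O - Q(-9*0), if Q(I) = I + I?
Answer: -2275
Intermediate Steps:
Q(I) = 2*I
O = -2275
O - Q(-9*0) = -2275 - 2*(-9*0) = -2275 - 2*0 = -2275 - 1*0 = -2275 + 0 = -2275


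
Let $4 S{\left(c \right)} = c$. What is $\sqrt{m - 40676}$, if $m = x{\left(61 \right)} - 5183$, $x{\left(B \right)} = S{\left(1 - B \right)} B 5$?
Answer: $i \sqrt{50434} \approx 224.58 i$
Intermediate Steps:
$S{\left(c \right)} = \frac{c}{4}$
$x{\left(B \right)} = 5 B \left(\frac{1}{4} - \frac{B}{4}\right)$ ($x{\left(B \right)} = \frac{1 - B}{4} B 5 = \left(\frac{1}{4} - \frac{B}{4}\right) B 5 = B \left(\frac{1}{4} - \frac{B}{4}\right) 5 = 5 B \left(\frac{1}{4} - \frac{B}{4}\right)$)
$m = -9758$ ($m = \frac{5}{4} \cdot 61 \left(1 - 61\right) - 5183 = \frac{5}{4} \cdot 61 \left(-60\right) - 5183 = -4575 - 5183 = -9758$)
$\sqrt{m - 40676} = \sqrt{-9758 - 40676} = \sqrt{-50434} = i \sqrt{50434}$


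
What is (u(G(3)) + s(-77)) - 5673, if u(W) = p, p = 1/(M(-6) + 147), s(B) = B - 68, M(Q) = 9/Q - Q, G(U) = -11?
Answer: -1762852/303 ≈ -5818.0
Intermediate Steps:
M(Q) = -Q + 9/Q
s(B) = -68 + B
p = 2/303 (p = 1/((-1*(-6) + 9/(-6)) + 147) = 1/((6 + 9*(-⅙)) + 147) = 1/((6 - 3/2) + 147) = 1/(9/2 + 147) = 1/(303/2) = 2/303 ≈ 0.0066007)
u(W) = 2/303
(u(G(3)) + s(-77)) - 5673 = (2/303 + (-68 - 77)) - 5673 = (2/303 - 145) - 5673 = -43933/303 - 5673 = -1762852/303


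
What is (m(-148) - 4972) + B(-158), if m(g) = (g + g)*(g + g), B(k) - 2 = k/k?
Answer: 82647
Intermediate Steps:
B(k) = 3 (B(k) = 2 + k/k = 2 + 1 = 3)
m(g) = 4*g² (m(g) = (2*g)*(2*g) = 4*g²)
(m(-148) - 4972) + B(-158) = (4*(-148)² - 4972) + 3 = (4*21904 - 4972) + 3 = (87616 - 4972) + 3 = 82644 + 3 = 82647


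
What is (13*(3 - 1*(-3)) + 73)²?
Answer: 22801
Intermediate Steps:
(13*(3 - 1*(-3)) + 73)² = (13*(3 + 3) + 73)² = (13*6 + 73)² = (78 + 73)² = 151² = 22801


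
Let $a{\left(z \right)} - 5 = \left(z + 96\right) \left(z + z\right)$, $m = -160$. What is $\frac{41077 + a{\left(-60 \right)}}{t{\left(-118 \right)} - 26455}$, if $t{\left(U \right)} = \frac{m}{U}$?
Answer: $- \frac{722986}{520255} \approx -1.3897$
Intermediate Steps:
$t{\left(U \right)} = - \frac{160}{U}$
$a{\left(z \right)} = 5 + 2 z \left(96 + z\right)$ ($a{\left(z \right)} = 5 + \left(z + 96\right) \left(z + z\right) = 5 + \left(96 + z\right) 2 z = 5 + 2 z \left(96 + z\right)$)
$\frac{41077 + a{\left(-60 \right)}}{t{\left(-118 \right)} - 26455} = \frac{41077 + \left(5 + 2 \left(-60\right)^{2} + 192 \left(-60\right)\right)}{- \frac{160}{-118} - 26455} = \frac{41077 + \left(5 + 2 \cdot 3600 - 11520\right)}{\left(-160\right) \left(- \frac{1}{118}\right) - 26455} = \frac{41077 + \left(5 + 7200 - 11520\right)}{\frac{80}{59} - 26455} = \frac{41077 - 4315}{- \frac{1560765}{59}} = 36762 \left(- \frac{59}{1560765}\right) = - \frac{722986}{520255}$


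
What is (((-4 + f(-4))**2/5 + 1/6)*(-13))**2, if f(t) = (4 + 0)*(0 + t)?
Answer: 39100009/36 ≈ 1.0861e+6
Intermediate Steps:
f(t) = 4*t
(((-4 + f(-4))**2/5 + 1/6)*(-13))**2 = (((-4 + 4*(-4))**2/5 + 1/6)*(-13))**2 = (((-4 - 16)**2*(1/5) + 1*(1/6))*(-13))**2 = (((-20)**2*(1/5) + 1/6)*(-13))**2 = ((400*(1/5) + 1/6)*(-13))**2 = ((80 + 1/6)*(-13))**2 = ((481/6)*(-13))**2 = (-6253/6)**2 = 39100009/36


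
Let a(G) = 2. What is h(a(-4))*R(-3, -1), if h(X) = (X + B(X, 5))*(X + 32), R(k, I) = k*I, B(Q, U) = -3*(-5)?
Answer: 1734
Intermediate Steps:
B(Q, U) = 15
R(k, I) = I*k
h(X) = (15 + X)*(32 + X) (h(X) = (X + 15)*(X + 32) = (15 + X)*(32 + X))
h(a(-4))*R(-3, -1) = (480 + 2² + 47*2)*(-1*(-3)) = (480 + 4 + 94)*3 = 578*3 = 1734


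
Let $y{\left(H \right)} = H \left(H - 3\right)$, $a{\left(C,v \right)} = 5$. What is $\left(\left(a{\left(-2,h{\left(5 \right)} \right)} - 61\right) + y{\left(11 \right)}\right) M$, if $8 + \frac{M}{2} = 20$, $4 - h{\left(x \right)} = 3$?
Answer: $768$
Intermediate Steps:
$h{\left(x \right)} = 1$ ($h{\left(x \right)} = 4 - 3 = 1$)
$y{\left(H \right)} = H \left(-3 + H\right)$
$M = 24$ ($M = -16 + 2 \cdot 20 = -16 + 40 = 24$)
$\left(\left(a{\left(-2,h{\left(5 \right)} \right)} - 61\right) + y{\left(11 \right)}\right) M = \left(\left(5 - 61\right) + 11 \left(-3 + 11\right)\right) 24 = \left(\left(5 - 61\right) + 11 \cdot 8\right) 24 = \left(-56 + 88\right) 24 = 32 \cdot 24 = 768$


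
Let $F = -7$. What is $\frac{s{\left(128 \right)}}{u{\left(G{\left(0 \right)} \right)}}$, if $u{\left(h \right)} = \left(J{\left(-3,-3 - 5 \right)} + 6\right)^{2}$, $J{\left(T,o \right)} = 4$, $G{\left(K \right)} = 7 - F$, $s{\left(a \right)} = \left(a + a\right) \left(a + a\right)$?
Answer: $\frac{16384}{25} \approx 655.36$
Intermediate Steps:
$s{\left(a \right)} = 4 a^{2}$ ($s{\left(a \right)} = 2 a 2 a = 4 a^{2}$)
$G{\left(K \right)} = 14$ ($G{\left(K \right)} = 7 - -7 = 7 + 7 = 14$)
$u{\left(h \right)} = 100$ ($u{\left(h \right)} = \left(4 + 6\right)^{2} = 10^{2} = 100$)
$\frac{s{\left(128 \right)}}{u{\left(G{\left(0 \right)} \right)}} = \frac{4 \cdot 128^{2}}{100} = 4 \cdot 16384 \cdot \frac{1}{100} = 65536 \cdot \frac{1}{100} = \frac{16384}{25}$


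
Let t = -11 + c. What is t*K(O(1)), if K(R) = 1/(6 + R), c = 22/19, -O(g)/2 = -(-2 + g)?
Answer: -187/76 ≈ -2.4605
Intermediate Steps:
O(g) = -4 + 2*g (O(g) = -(-2)*(-2 + g) = -2*(2 - g) = -4 + 2*g)
c = 22/19 (c = 22*(1/19) = 22/19 ≈ 1.1579)
t = -187/19 (t = -11 + 22/19 = -187/19 ≈ -9.8421)
t*K(O(1)) = -187/(19*(6 + (-4 + 2*1))) = -187/(19*(6 + (-4 + 2))) = -187/(19*(6 - 2)) = -187/19/4 = -187/19*1/4 = -187/76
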